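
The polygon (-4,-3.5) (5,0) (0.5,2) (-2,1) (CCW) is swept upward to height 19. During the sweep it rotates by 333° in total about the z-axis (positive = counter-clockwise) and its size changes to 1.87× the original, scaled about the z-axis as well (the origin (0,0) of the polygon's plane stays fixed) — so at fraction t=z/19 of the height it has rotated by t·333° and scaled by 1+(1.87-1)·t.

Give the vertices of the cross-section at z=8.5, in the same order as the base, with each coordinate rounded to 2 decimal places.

Cross-section at z=8.5: (7.27,1.30) (-5.95,3.58) (-2.03,-2.02) (1.66,-2.62)

t = z/height = 8.5/19 = 0.447368
s = 1 + (scale-1)·z/height = 1 + (1.87-1)·8.5/19 = 1.389211
θ = twist·z/height = 333°·8.5/19 = 148.9737° = 2.600081 rad
cos θ = -0.856931, sin θ = 0.515432 (intermediates below are computed at full precision and shown rounded to 5 d.p.)
v1: (-4,-3.5) → rotate → (5.23173,0.93753) → ×s → (7.26798,1.30243) → (7.27,1.30)
v2: (5,0) → rotate → (-4.28465,2.57716) → ×s → (-5.95229,3.58022) → (-5.95,3.58)
v3: (0.5,2) → rotate → (-1.45933,-1.45615) → ×s → (-2.02731,-2.02289) → (-2.03,-2.02)
v4: (-2,1) → rotate → (1.19843,-1.88779) → ×s → (1.66487,-2.62254) → (1.66,-2.62)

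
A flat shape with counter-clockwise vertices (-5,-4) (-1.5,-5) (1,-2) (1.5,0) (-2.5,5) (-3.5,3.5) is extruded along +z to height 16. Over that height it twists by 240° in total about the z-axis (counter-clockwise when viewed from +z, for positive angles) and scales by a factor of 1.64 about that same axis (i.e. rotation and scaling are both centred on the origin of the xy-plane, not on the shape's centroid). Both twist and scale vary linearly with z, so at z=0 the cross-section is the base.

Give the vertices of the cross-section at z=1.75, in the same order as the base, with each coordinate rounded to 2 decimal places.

t = z/height = 1.75/16 = 0.109375
s = 1 + (scale-1)·z/height = 1 + (1.64-1)·1.75/16 = 1.070000
θ = twist·z/height = 240°·1.75/16 = 26.2500° = 0.458149 rad
cos θ = 0.896873, sin θ = 0.442289 (intermediates below are computed at full precision and shown rounded to 5 d.p.)
v1: (-5,-4) → rotate → (-2.71521,-5.79893) → ×s → (-2.90527,-6.20486) → (-2.91,-6.20)
v2: (-1.5,-5) → rotate → (0.86613,-5.14780) → ×s → (0.92676,-5.50814) → (0.93,-5.51)
v3: (1,-2) → rotate → (1.78145,-1.35146) → ×s → (1.90615,-1.44606) → (1.91,-1.45)
v4: (1.5,0) → rotate → (1.34531,0.66343) → ×s → (1.43948,0.70987) → (1.44,0.71)
v5: (-2.5,5) → rotate → (-4.45363,3.37864) → ×s → (-4.76538,3.61515) → (-4.77,3.62)
v6: (-3.5,3.5) → rotate → (-4.68707,1.59104) → ×s → (-5.01516,1.70242) → (-5.02,1.70)

Cross-section at z=1.75: (-2.91,-6.20) (0.93,-5.51) (1.91,-1.45) (1.44,0.71) (-4.77,3.62) (-5.02,1.70)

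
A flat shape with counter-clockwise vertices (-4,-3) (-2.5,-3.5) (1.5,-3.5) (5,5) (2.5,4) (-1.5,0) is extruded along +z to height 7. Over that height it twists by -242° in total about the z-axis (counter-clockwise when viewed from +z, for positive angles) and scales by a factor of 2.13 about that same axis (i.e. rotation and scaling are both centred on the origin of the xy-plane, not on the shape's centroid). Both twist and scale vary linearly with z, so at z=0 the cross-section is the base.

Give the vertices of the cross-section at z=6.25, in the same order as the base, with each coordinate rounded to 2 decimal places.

t = z/height = 6.25/7 = 0.892857
s = 1 + (scale-1)·z/height = 1 + (2.13-1)·6.25/7 = 2.008929
θ = twist·z/height = -242°·6.25/7 = -216.0714° = -3.771158 rad
cos θ = -0.808284, sin θ = 0.588793 (intermediates below are computed at full precision and shown rounded to 5 d.p.)
v1: (-4,-3) → rotate → (4.99951,0.06968) → ×s → (10.04367,0.13998) → (10.04,0.14)
v2: (-2.5,-3.5) → rotate → (4.08149,1.35701) → ×s → (8.19941,2.72613) → (8.20,2.73)
v3: (1.5,-3.5) → rotate → (0.84835,3.71218) → ×s → (1.70428,7.45751) → (1.70,7.46)
v4: (5,5) → rotate → (-6.98538,-1.09745) → ×s → (-14.03314,-2.20470) → (-14.03,-2.20)
v5: (2.5,4) → rotate → (-4.37588,-1.76115) → ×s → (-8.79084,-3.53803) → (-8.79,-3.54)
v6: (-1.5,0) → rotate → (1.21243,-0.88319) → ×s → (2.43568,-1.77427) → (2.44,-1.77)

Cross-section at z=6.25: (10.04,0.14) (8.20,2.73) (1.70,7.46) (-14.03,-2.20) (-8.79,-3.54) (2.44,-1.77)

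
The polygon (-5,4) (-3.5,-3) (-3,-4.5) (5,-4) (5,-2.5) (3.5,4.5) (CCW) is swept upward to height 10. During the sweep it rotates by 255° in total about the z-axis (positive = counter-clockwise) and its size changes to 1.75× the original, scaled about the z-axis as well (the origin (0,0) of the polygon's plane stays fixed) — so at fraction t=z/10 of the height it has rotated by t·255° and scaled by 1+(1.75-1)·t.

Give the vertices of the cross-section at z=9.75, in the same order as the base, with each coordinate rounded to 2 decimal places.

Cross-section at z=9.75: (9.60,5.54) (-2.63,7.54) (-5.36,7.68) (-9.60,-5.54) (-7.19,-6.48) (5.05,-8.48)

t = z/height = 9.75/10 = 0.975
s = 1 + (scale-1)·z/height = 1 + (1.75-1)·9.75/10 = 1.731250
θ = twist·z/height = 255°·9.75/10 = 248.6250° = 4.339325 rad
cos θ = -0.364470, sin θ = -0.931215 (intermediates below are computed at full precision and shown rounded to 5 d.p.)
v1: (-5,4) → rotate → (5.54721,3.19819) → ×s → (9.60361,5.53687) → (9.60,5.54)
v2: (-3.5,-3) → rotate → (-1.51800,4.35266) → ×s → (-2.62803,7.53555) → (-2.63,7.54)
v3: (-3,-4.5) → rotate → (-3.09706,4.43376) → ×s → (-5.36178,7.67595) → (-5.36,7.68)
v4: (5,-4) → rotate → (-5.54721,-3.19819) → ×s → (-9.60361,-5.53687) → (-9.60,-5.54)
v5: (5,-2.5) → rotate → (-4.15039,-3.74490) → ×s → (-7.18536,-6.48336) → (-7.19,-6.48)
v6: (3.5,4.5) → rotate → (2.91482,-4.89937) → ×s → (5.04628,-8.48203) → (5.05,-8.48)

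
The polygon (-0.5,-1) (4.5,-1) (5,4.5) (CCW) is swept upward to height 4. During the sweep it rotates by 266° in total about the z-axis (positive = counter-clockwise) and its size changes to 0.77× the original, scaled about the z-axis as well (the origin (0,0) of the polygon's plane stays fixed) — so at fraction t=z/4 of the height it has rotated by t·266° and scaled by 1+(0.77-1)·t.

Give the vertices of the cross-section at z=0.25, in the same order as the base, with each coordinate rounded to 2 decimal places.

t = z/height = 0.25/4 = 0.0625
s = 1 + (scale-1)·z/height = 1 + (0.77-1)·0.25/4 = 0.985625
θ = twist·z/height = 266°·0.25/4 = 16.6250° = 0.290161 rad
cos θ = 0.958198, sin θ = 0.286106 (intermediates below are computed at full precision and shown rounded to 5 d.p.)
v1: (-0.5,-1) → rotate → (-0.19299,-1.10125) → ×s → (-0.19022,-1.08542) → (-0.19,-1.09)
v2: (4.5,-1) → rotate → (4.59800,0.32928) → ×s → (4.53190,0.32455) → (4.53,0.32)
v3: (5,4.5) → rotate → (3.50351,5.74242) → ×s → (3.45315,5.65988) → (3.45,5.66)

Cross-section at z=0.25: (-0.19,-1.09) (4.53,0.32) (3.45,5.66)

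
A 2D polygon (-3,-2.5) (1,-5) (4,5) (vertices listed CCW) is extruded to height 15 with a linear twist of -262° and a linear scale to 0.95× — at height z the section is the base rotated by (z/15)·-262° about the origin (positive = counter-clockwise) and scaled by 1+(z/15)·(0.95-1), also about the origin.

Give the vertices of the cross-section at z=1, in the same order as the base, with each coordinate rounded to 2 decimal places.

t = z/height = 1/15 = 0.0666667
s = 1 + (scale-1)·z/height = 1 + (0.95-1)·1/15 = 0.996667
θ = twist·z/height = -262°·1/15 = -17.4667° = -0.304851 rad
cos θ = 0.953892, sin θ = -0.300151 (intermediates below are computed at full precision and shown rounded to 5 d.p.)
v1: (-3,-2.5) → rotate → (-3.61205,-1.48428) → ×s → (-3.60001,-1.47933) → (-3.60,-1.48)
v2: (1,-5) → rotate → (-0.54686,-5.06961) → ×s → (-0.54504,-5.05271) → (-0.55,-5.05)
v3: (4,5) → rotate → (5.31632,3.56886) → ×s → (5.29860,3.55696) → (5.30,3.56)

Cross-section at z=1: (-3.60,-1.48) (-0.55,-5.05) (5.30,3.56)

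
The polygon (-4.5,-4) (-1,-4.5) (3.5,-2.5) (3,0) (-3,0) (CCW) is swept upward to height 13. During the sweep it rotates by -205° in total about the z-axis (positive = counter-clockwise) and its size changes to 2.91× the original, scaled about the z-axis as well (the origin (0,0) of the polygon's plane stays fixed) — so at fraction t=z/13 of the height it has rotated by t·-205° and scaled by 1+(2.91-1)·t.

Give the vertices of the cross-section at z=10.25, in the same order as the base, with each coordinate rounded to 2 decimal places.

Cross-section at z=10.25: (7.54,13.07) (-1.17,11.49) (-10.30,3.18) (-7.13,-2.37) (7.13,2.37)

t = z/height = 10.25/13 = 0.788462
s = 1 + (scale-1)·z/height = 1 + (2.91-1)·10.25/13 = 2.505962
θ = twist·z/height = -205°·10.25/13 = -161.6346° = -2.821056 rad
cos θ = -0.949067, sin θ = -0.315076 (intermediates below are computed at full precision and shown rounded to 5 d.p.)
v1: (-4.5,-4) → rotate → (3.01050,5.21411) → ×s → (7.54419,13.06635) → (7.54,13.07)
v2: (-1,-4.5) → rotate → (-0.46877,4.58588) → ×s → (-1.17473,11.49203) → (-1.17,11.49)
v3: (3.5,-2.5) → rotate → (-4.10942,1.26990) → ×s → (-10.29805,3.18232) → (-10.30,3.18)
v4: (3,0) → rotate → (-2.84720,-0.94523) → ×s → (-7.13497,-2.36870) → (-7.13,-2.37)
v5: (-3,0) → rotate → (2.84720,0.94523) → ×s → (7.13497,2.36870) → (7.13,2.37)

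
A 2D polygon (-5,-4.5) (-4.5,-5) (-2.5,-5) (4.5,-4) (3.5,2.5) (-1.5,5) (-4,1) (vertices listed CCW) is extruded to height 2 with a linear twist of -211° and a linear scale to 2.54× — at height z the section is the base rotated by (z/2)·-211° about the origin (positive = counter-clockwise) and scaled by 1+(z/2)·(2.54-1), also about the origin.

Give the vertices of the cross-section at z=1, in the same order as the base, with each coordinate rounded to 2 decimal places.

Cross-section at z=1: (-5.31,10.66) (-6.40,10.04) (-7.35,6.63) (-8.95,-5.78) (2.61,-7.15) (9.24,0.19) (3.60,6.35)

t = z/height = 1/2 = 0.5
s = 1 + (scale-1)·z/height = 1 + (2.54-1)·1/2 = 1.770000
θ = twist·z/height = -211°·1/2 = -105.5000° = -1.841322 rad
cos θ = -0.267238, sin θ = -0.963630 (intermediates below are computed at full precision and shown rounded to 5 d.p.)
v1: (-5,-4.5) → rotate → (-3.00015,6.02072) → ×s → (-5.31026,10.65668) → (-5.31,10.66)
v2: (-4.5,-5) → rotate → (-3.61558,5.67253) → ×s → (-6.39958,10.04038) → (-6.40,10.04)
v3: (-2.5,-5) → rotate → (-4.15006,3.74527) → ×s → (-7.34560,6.62912) → (-7.35,6.63)
v4: (4.5,-4) → rotate → (-5.05709,-3.26738) → ×s → (-8.95106,-5.78327) → (-8.95,-5.78)
v5: (3.5,2.5) → rotate → (1.47374,-4.04080) → ×s → (2.60852,-7.15222) → (2.61,-7.15)
v6: (-1.5,5) → rotate → (5.21901,0.10925) → ×s → (9.23765,0.19338) → (9.24,0.19)
v7: (-4,1) → rotate → (2.03258,3.58728) → ×s → (3.59767,6.34949) → (3.60,6.35)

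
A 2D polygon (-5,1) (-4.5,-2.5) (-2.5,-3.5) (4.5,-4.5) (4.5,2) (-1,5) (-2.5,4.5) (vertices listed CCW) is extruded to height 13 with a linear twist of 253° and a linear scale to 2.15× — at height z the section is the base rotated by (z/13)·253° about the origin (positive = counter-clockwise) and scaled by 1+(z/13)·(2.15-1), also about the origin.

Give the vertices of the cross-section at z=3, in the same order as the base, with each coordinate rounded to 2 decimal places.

t = z/height = 3/13 = 0.230769
s = 1 + (scale-1)·z/height = 1 + (2.15-1)·3/13 = 1.265385
θ = twist·z/height = 253°·3/13 = 58.3846° = 1.019004 rad
cos θ = 0.524215, sin θ = 0.851586 (intermediates below are computed at full precision and shown rounded to 5 d.p.)
v1: (-5,1) → rotate → (-3.47266,-3.73372) → ×s → (-4.39425,-4.72459) → (-4.39,-4.72)
v2: (-4.5,-2.5) → rotate → (-0.23000,-5.14267) → ×s → (-0.29104,-6.50746) → (-0.29,-6.51)
v3: (-2.5,-3.5) → rotate → (1.67002,-3.96372) → ×s → (2.11321,-5.01563) → (2.11,-5.02)
v4: (4.5,-4.5) → rotate → (6.19110,1.47317) → ×s → (7.83413,1.86413) → (7.83,1.86)
v5: (4.5,2) → rotate → (0.65579,4.88057) → ×s → (0.82983,6.17579) → (0.83,6.18)
v6: (-1,5) → rotate → (-4.78215,1.76949) → ×s → (-6.05125,2.23908) → (-6.05,2.24)
v7: (-2.5,4.5) → rotate → (-5.14267,0.23000) → ×s → (-6.50746,0.29104) → (-6.51,0.29)

Cross-section at z=3: (-4.39,-4.72) (-0.29,-6.51) (2.11,-5.02) (7.83,1.86) (0.83,6.18) (-6.05,2.24) (-6.51,0.29)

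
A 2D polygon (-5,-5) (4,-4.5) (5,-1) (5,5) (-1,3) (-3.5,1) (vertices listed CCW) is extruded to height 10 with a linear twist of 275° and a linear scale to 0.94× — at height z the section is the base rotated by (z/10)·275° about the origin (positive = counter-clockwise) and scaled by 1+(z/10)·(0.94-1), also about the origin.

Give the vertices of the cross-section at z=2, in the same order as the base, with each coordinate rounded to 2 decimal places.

Cross-section at z=2: (1.21,-6.88) (5.91,0.69) (3.64,3.48) (-1.21,6.88) (-2.99,0.89) (-2.79,-2.27)

t = z/height = 2/10 = 0.2
s = 1 + (scale-1)·z/height = 1 + (0.94-1)·2/10 = 0.988000
θ = twist·z/height = 275°·2/10 = 55.0000° = 0.959931 rad
cos θ = 0.573576, sin θ = 0.819152 (intermediates below are computed at full precision and shown rounded to 5 d.p.)
v1: (-5,-5) → rotate → (1.22788,-6.96364) → ×s → (1.21314,-6.88008) → (1.21,-6.88)
v2: (4,-4.5) → rotate → (5.98049,0.69551) → ×s → (5.90872,0.68717) → (5.91,0.69)
v3: (5,-1) → rotate → (3.68703,3.52218) → ×s → (3.64279,3.47992) → (3.64,3.48)
v4: (5,5) → rotate → (-1.22788,6.96364) → ×s → (-1.21314,6.88008) → (-1.21,6.88)
v5: (-1,3) → rotate → (-3.03103,0.90158) → ×s → (-2.99466,0.89076) → (-2.99,0.89)
v6: (-3.5,1) → rotate → (-2.82667,-2.29346) → ×s → (-2.79275,-2.26593) → (-2.79,-2.27)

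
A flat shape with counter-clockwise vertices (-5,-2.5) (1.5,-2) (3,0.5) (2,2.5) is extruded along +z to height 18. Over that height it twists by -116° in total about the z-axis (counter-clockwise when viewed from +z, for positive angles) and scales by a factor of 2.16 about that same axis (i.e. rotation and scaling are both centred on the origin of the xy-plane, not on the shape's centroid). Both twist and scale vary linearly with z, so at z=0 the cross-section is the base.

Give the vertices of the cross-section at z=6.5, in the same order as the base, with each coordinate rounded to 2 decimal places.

t = z/height = 6.5/18 = 0.361111
s = 1 + (scale-1)·z/height = 1 + (2.16-1)·6.5/18 = 1.418889
θ = twist·z/height = -116°·6.5/18 = -41.8889° = -0.731099 rad
cos θ = 0.744441, sin θ = -0.667688 (intermediates below are computed at full precision and shown rounded to 5 d.p.)
v1: (-5,-2.5) → rotate → (-5.39143,1.47734) → ×s → (-7.64983,2.09618) → (-7.65,2.10)
v2: (1.5,-2) → rotate → (-0.21871,-2.49041) → ×s → (-0.31033,-3.53362) → (-0.31,-3.53)
v3: (3,0.5) → rotate → (2.56717,-1.63084) → ×s → (3.64253,-2.31399) → (3.64,-2.31)
v4: (2,2.5) → rotate → (3.15810,0.52573) → ×s → (4.48100,0.74595) → (4.48,0.75)

Cross-section at z=6.5: (-7.65,2.10) (-0.31,-3.53) (3.64,-2.31) (4.48,0.75)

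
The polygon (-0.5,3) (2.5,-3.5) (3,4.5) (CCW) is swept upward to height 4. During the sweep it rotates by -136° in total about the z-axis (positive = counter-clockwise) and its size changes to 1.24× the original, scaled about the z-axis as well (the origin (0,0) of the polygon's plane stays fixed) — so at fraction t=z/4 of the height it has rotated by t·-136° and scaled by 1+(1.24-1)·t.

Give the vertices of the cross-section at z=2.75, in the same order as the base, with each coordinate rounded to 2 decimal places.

Cross-section at z=2.75: (3.52,0.37) (-4.25,-2.66) (5.02,-3.81)

t = z/height = 2.75/4 = 0.6875
s = 1 + (scale-1)·z/height = 1 + (1.24-1)·2.75/4 = 1.165000
θ = twist·z/height = -136°·2.75/4 = -93.5000° = -1.631883 rad
cos θ = -0.061049, sin θ = -0.998135 (intermediates below are computed at full precision and shown rounded to 5 d.p.)
v1: (-0.5,3) → rotate → (3.02493,0.31592) → ×s → (3.52404,0.36805) → (3.52,0.37)
v2: (2.5,-3.5) → rotate → (-3.64609,-2.28167) → ×s → (-4.24770,-2.65814) → (-4.25,-2.66)
v3: (3,4.5) → rotate → (4.30846,-3.26912) → ×s → (5.01936,-3.80853) → (5.02,-3.81)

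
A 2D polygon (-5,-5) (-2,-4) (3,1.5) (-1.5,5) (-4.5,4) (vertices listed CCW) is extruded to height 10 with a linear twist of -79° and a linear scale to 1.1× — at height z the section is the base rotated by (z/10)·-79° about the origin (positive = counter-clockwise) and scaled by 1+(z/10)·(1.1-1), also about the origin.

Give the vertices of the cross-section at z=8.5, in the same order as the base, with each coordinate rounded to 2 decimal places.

t = z/height = 8.5/10 = 0.85
s = 1 + (scale-1)·z/height = 1 + (1.1-1)·8.5/10 = 1.085000
θ = twist·z/height = -79°·8.5/10 = -67.1500° = -1.171989 rad
cos θ = 0.388320, sin θ = -0.921525 (intermediates below are computed at full precision and shown rounded to 5 d.p.)
v1: (-5,-5) → rotate → (-6.54922,2.66602) → ×s → (-7.10591,2.89264) → (-7.11,2.89)
v2: (-2,-4) → rotate → (-4.46274,0.28977) → ×s → (-4.84207,0.31440) → (-4.84,0.31)
v3: (3,1.5) → rotate → (2.54725,-2.18209) → ×s → (2.76376,-2.36757) → (2.76,-2.37)
v4: (-1.5,5) → rotate → (4.02514,3.32389) → ×s → (4.36728,3.60642) → (4.37,3.61)
v5: (-4.5,4) → rotate → (1.93866,5.70014) → ×s → (2.10344,6.18465) → (2.10,6.18)

Cross-section at z=8.5: (-7.11,2.89) (-4.84,0.31) (2.76,-2.37) (4.37,3.61) (2.10,6.18)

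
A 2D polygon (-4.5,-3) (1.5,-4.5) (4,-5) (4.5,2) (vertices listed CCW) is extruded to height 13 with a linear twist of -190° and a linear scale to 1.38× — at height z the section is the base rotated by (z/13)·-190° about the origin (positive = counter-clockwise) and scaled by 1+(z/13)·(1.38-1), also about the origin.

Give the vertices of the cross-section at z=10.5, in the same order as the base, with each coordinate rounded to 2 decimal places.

Cross-section at z=10.5: (3.51,6.14) (-4.38,4.39) (-7.60,3.51) (-4.09,-4.97)

t = z/height = 10.5/13 = 0.807692
s = 1 + (scale-1)·z/height = 1 + (1.38-1)·10.5/13 = 1.306923
θ = twist·z/height = -190°·10.5/13 = -153.4615° = -2.678409 rad
cos θ = -0.894635, sin θ = -0.446798 (intermediates below are computed at full precision and shown rounded to 5 d.p.)
v1: (-4.5,-3) → rotate → (2.68546,4.69450) → ×s → (3.50969,6.13535) → (3.51,6.14)
v2: (1.5,-4.5) → rotate → (-3.35255,3.35566) → ×s → (-4.38152,4.38559) → (-4.38,4.39)
v3: (4,-5) → rotate → (-5.81253,2.68598) → ×s → (-7.59653,3.51037) → (-7.60,3.51)
v4: (4.5,2) → rotate → (-3.13226,-3.79986) → ×s → (-4.09362,-4.96613) → (-4.09,-4.97)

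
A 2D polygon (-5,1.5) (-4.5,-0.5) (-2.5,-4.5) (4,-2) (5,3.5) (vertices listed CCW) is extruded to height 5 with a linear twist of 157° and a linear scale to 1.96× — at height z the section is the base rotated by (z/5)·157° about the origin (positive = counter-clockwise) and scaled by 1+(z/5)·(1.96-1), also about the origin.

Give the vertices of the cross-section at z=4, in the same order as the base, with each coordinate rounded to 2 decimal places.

t = z/height = 4/5 = 0.8
s = 1 + (scale-1)·z/height = 1 + (1.96-1)·4/5 = 1.768000
θ = twist·z/height = 157°·4/5 = 125.6000° = 2.192134 rad
cos θ = -0.582123, sin θ = 0.813101 (intermediates below are computed at full precision and shown rounded to 5 d.p.)
v1: (-5,1.5) → rotate → (1.69096,-4.93869) → ×s → (2.98962,-8.73160) → (2.99,-8.73)
v2: (-4.5,-0.5) → rotate → (3.02610,-3.36789) → ×s → (5.35015,-5.95443) → (5.35,-5.95)
v3: (-2.5,-4.5) → rotate → (5.11426,0.58680) → ×s → (9.04201,1.03746) → (9.04,1.04)
v4: (4,-2) → rotate → (-0.70229,4.41665) → ×s → (-1.24165,7.80864) → (-1.24,7.81)
v5: (5,3.5) → rotate → (-5.75647,2.02807) → ×s → (-10.17743,3.58563) → (-10.18,3.59)

Cross-section at z=4: (2.99,-8.73) (5.35,-5.95) (9.04,1.04) (-1.24,7.81) (-10.18,3.59)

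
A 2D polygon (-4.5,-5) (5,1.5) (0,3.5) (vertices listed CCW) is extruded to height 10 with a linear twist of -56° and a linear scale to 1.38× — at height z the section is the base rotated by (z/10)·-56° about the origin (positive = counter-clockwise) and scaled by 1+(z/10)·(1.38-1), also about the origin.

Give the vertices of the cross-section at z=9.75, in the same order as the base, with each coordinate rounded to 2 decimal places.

Cross-section at z=9.75: (-9.16,1.06) (5.65,-4.39) (3.91,2.78)

t = z/height = 9.75/10 = 0.975
s = 1 + (scale-1)·z/height = 1 + (1.38-1)·9.75/10 = 1.370500
θ = twist·z/height = -56°·9.75/10 = -54.6000° = -0.952950 rad
cos θ = 0.579281, sin θ = -0.815128 (intermediates below are computed at full precision and shown rounded to 5 d.p.)
v1: (-4.5,-5) → rotate → (-6.68240,0.77167) → ×s → (-9.15824,1.05757) → (-9.16,1.06)
v2: (5,1.5) → rotate → (4.11910,-3.20672) → ×s → (5.64522,-4.39481) → (5.65,-4.39)
v3: (0,3.5) → rotate → (2.85295,2.02748) → ×s → (3.90996,2.77867) → (3.91,2.78)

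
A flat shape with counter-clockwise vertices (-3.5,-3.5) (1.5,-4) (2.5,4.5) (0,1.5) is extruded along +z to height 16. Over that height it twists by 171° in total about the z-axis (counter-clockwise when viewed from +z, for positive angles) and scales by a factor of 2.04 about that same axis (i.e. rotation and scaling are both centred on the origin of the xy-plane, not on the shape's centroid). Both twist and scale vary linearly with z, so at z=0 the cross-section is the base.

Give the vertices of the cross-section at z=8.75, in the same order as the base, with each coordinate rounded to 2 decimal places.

Cross-section at z=8.75: (5.82,-5.14) (6.12,2.73) (-7.29,3.48) (-2.35,-0.14)

t = z/height = 8.75/16 = 0.546875
s = 1 + (scale-1)·z/height = 1 + (2.04-1)·8.75/16 = 1.568750
θ = twist·z/height = 171°·8.75/16 = 93.5156° = 1.632156 rad
cos θ = -0.061321, sin θ = 0.998118 (intermediates below are computed at full precision and shown rounded to 5 d.p.)
v1: (-3.5,-3.5) → rotate → (3.70804,-3.27879) → ×s → (5.81698,-5.14360) → (5.82,-5.14)
v2: (1.5,-4) → rotate → (3.90049,1.74246) → ×s → (6.11890,2.73348) → (6.12,2.73)
v3: (2.5,4.5) → rotate → (-4.64483,2.21935) → ×s → (-7.28658,3.48161) → (-7.29,3.48)
v4: (0,1.5) → rotate → (-1.49718,-0.09198) → ×s → (-2.34870,-0.14430) → (-2.35,-0.14)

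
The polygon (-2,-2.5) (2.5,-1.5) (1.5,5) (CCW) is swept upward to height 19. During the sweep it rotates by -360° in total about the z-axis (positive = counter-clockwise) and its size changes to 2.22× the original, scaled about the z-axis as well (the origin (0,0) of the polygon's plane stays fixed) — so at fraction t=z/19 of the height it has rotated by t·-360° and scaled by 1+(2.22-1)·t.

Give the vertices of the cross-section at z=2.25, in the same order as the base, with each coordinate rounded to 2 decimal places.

Cross-section at z=2.25: (-3.62,-0.55) (0.94,-3.20) (5.14,3.05)

t = z/height = 2.25/19 = 0.118421
s = 1 + (scale-1)·z/height = 1 + (2.22-1)·2.25/19 = 1.144474
θ = twist·z/height = -360°·2.25/19 = -42.6316° = -0.744061 rad
cos θ = 0.735724, sin θ = -0.677282 (intermediates below are computed at full precision and shown rounded to 5 d.p.)
v1: (-2,-2.5) → rotate → (-3.16465,-0.48475) → ×s → (-3.62186,-0.55478) → (-3.62,-0.55)
v2: (2.5,-1.5) → rotate → (0.82339,-2.79679) → ×s → (0.94235,-3.20085) → (0.94,-3.20)
v3: (1.5,5) → rotate → (4.48999,2.66270) → ×s → (5.13868,3.04739) → (5.14,3.05)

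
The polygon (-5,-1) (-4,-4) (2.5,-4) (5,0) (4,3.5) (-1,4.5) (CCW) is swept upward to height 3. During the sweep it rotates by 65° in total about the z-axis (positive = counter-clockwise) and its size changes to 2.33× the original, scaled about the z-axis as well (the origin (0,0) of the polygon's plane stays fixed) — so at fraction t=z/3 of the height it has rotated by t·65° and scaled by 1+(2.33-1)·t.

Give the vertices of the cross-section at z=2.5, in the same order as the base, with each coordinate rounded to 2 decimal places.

Cross-section at z=2.5: (-4.46,-9.78) (1.90,-11.77) (9.92,-0.66) (6.17,8.55) (-1.05,11.16) (-8.93,3.84)

t = z/height = 2.5/3 = 0.833333
s = 1 + (scale-1)·z/height = 1 + (2.33-1)·2.5/3 = 2.108333
θ = twist·z/height = 65°·2.5/3 = 54.1667° = 0.945387 rad
cos θ = 0.585429, sin θ = 0.810723 (intermediates below are computed at full precision and shown rounded to 5 d.p.)
v1: (-5,-1) → rotate → (-2.11642,-4.63905) → ×s → (-4.46213,-9.78066) → (-4.46,-9.78)
v2: (-4,-4) → rotate → (0.90118,-5.58461) → ×s → (1.89998,-11.77422) → (1.90,-11.77)
v3: (2.5,-4) → rotate → (4.70647,-0.31491) → ×s → (9.92280,-0.66393) → (9.92,-0.66)
v4: (5,0) → rotate → (2.92715,4.05362) → ×s → (6.17140,8.54638) → (6.17,8.55)
v5: (4,3.5) → rotate → (-0.49581,5.29190) → ×s → (-1.04534,11.15708) → (-1.05,11.16)
v6: (-1,4.5) → rotate → (-4.23368,1.82371) → ×s → (-8.92602,3.84499) → (-8.93,3.84)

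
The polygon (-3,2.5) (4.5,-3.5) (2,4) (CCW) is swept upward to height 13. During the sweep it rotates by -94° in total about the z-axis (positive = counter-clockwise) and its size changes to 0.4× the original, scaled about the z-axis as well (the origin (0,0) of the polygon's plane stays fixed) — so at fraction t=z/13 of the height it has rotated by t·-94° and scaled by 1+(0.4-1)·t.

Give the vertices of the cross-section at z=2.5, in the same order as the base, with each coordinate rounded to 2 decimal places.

t = z/height = 2.5/13 = 0.192308
s = 1 + (scale-1)·z/height = 1 + (0.4-1)·2.5/13 = 0.884615
θ = twist·z/height = -94°·2.5/13 = -18.0769° = -0.315502 rad
cos θ = 0.950641, sin θ = -0.310294 (intermediates below are computed at full precision and shown rounded to 5 d.p.)
v1: (-3,2.5) → rotate → (-2.07619,3.30748) → ×s → (-1.83663,2.92585) → (-1.84,2.93)
v2: (4.5,-3.5) → rotate → (3.19186,-4.72356) → ×s → (2.82356,-4.17854) → (2.82,-4.18)
v3: (2,4) → rotate → (3.14246,3.18198) → ×s → (2.77986,2.81482) → (2.78,2.81)

Cross-section at z=2.5: (-1.84,2.93) (2.82,-4.18) (2.78,2.81)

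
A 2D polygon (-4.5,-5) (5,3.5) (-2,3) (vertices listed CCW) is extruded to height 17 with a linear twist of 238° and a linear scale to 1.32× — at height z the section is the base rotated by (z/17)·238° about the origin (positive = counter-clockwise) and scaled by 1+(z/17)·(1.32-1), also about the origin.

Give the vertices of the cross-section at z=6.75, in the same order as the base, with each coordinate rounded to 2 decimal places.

Cross-section at z=6.75: (6.02,-4.61) (-4.37,5.31) (-3.19,-2.51)

t = z/height = 6.75/17 = 0.397059
s = 1 + (scale-1)·z/height = 1 + (1.32-1)·6.75/17 = 1.127059
θ = twist·z/height = 238°·6.75/17 = 94.5000° = 1.649336 rad
cos θ = -0.078459, sin θ = 0.996917 (intermediates below are computed at full precision and shown rounded to 5 d.p.)
v1: (-4.5,-5) → rotate → (5.33765,-4.09383) → ×s → (6.01585,-4.61399) → (6.02,-4.61)
v2: (5,3.5) → rotate → (-3.88151,4.70998) → ×s → (-4.37469,5.30842) → (-4.37,5.31)
v3: (-2,3) → rotate → (-2.83383,-2.22921) → ×s → (-3.19390,-2.51245) → (-3.19,-2.51)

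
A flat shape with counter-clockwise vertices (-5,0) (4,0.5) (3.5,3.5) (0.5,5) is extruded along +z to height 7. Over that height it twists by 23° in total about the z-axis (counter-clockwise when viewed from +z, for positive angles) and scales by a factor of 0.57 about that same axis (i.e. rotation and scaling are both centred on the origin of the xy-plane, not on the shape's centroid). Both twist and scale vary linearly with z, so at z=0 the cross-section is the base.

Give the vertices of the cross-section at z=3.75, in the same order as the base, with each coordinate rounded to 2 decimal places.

Cross-section at z=3.75: (-3.76,-0.82) (2.93,1.03) (2.06,3.21) (-0.45,3.84)

t = z/height = 3.75/7 = 0.535714
s = 1 + (scale-1)·z/height = 1 + (0.57-1)·3.75/7 = 0.769643
θ = twist·z/height = 23°·3.75/7 = 12.3214° = 0.215049 rad
cos θ = 0.976966, sin θ = 0.213396 (intermediates below are computed at full precision and shown rounded to 5 d.p.)
v1: (-5,0) → rotate → (-4.88483,-1.06698) → ×s → (-3.75957,-0.82119) → (-3.76,-0.82)
v2: (4,0.5) → rotate → (3.80117,1.34207) → ×s → (2.92554,1.03291) → (2.93,1.03)
v3: (3.5,3.5) → rotate → (2.67250,4.16627) → ×s → (2.05687,3.20654) → (2.06,3.21)
v4: (0.5,5) → rotate → (-0.57850,4.99153) → ×s → (-0.44524,3.84169) → (-0.45,3.84)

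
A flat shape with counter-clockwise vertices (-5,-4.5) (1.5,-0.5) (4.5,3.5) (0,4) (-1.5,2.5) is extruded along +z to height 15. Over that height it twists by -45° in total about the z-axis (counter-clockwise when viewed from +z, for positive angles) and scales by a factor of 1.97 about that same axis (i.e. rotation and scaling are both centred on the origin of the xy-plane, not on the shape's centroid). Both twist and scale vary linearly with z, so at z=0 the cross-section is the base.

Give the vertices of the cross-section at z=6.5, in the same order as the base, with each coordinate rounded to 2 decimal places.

Cross-section at z=6.5: (-8.83,-3.65) (1.77,-1.38) (7.68,2.55) (1.90,5.36) (-0.82,4.06)

t = z/height = 6.5/15 = 0.433333
s = 1 + (scale-1)·z/height = 1 + (1.97-1)·6.5/15 = 1.420333
θ = twist·z/height = -45°·6.5/15 = -19.5000° = -0.340339 rad
cos θ = 0.942641, sin θ = -0.333807 (intermediates below are computed at full precision and shown rounded to 5 d.p.)
v1: (-5,-4.5) → rotate → (-6.21534,-2.57285) → ×s → (-8.82785,-3.65431) → (-8.83,-3.65)
v2: (1.5,-0.5) → rotate → (1.24706,-0.97203) → ×s → (1.77124,-1.38061) → (1.77,-1.38)
v3: (4.5,3.5) → rotate → (5.41021,1.79711) → ×s → (7.68430,2.55250) → (7.68,2.55)
v4: (0,4) → rotate → (1.33523,3.77057) → ×s → (1.89647,5.35546) → (1.90,5.36)
v5: (-1.5,2.5) → rotate → (-0.57945,2.85731) → ×s → (-0.82301,4.05834) → (-0.82,4.06)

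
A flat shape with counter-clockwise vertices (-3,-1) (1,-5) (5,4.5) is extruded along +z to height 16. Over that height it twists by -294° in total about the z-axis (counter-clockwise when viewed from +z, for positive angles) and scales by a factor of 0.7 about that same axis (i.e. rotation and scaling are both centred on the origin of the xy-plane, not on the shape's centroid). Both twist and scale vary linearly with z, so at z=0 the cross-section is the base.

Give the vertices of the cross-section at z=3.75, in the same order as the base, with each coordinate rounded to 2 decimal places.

Cross-section at z=3.75: (-1.87,2.27) (-4.00,-2.54) (5.58,-2.83)

t = z/height = 3.75/16 = 0.234375
s = 1 + (scale-1)·z/height = 1 + (0.7-1)·3.75/16 = 0.929688
θ = twist·z/height = -294°·3.75/16 = -68.9063° = -1.202641 rad
cos θ = 0.359895, sin θ = -0.932993 (intermediates below are computed at full precision and shown rounded to 5 d.p.)
v1: (-3,-1) → rotate → (-2.01268,2.43908) → ×s → (-1.87116,2.26759) → (-1.87,2.27)
v2: (1,-5) → rotate → (-4.30507,-2.73247) → ×s → (-4.00237,-2.54034) → (-4.00,-2.54)
v3: (5,4.5) → rotate → (5.99794,-3.04544) → ×s → (5.57621,-2.83130) → (5.58,-2.83)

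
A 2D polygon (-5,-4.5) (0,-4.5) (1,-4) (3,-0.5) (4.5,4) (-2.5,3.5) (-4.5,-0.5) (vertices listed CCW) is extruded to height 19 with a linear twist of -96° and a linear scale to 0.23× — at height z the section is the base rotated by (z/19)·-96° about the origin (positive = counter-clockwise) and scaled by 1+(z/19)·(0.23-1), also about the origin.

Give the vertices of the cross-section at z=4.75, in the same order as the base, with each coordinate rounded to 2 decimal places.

t = z/height = 4.75/19 = 0.25
s = 1 + (scale-1)·z/height = 1 + (0.23-1)·4.75/19 = 0.807500
θ = twist·z/height = -96°·4.75/19 = -24.0000° = -0.418879 rad
cos θ = 0.913545, sin θ = -0.406737 (intermediates below are computed at full precision and shown rounded to 5 d.p.)
v1: (-5,-4.5) → rotate → (-6.39804,-2.07727) → ×s → (-5.16642,-1.67740) → (-5.17,-1.68)
v2: (0,-4.5) → rotate → (-1.83031,-4.11095) → ×s → (-1.47798,-3.31960) → (-1.48,-3.32)
v3: (1,-4) → rotate → (-0.71340,-4.06092) → ×s → (-0.57607,-3.27919) → (-0.58,-3.28)
v4: (3,-0.5) → rotate → (2.53727,-1.67698) → ×s → (2.04884,-1.35416) → (2.05,-1.35)
v5: (4.5,4) → rotate → (5.73790,1.82387) → ×s → (4.63336,1.47277) → (4.63,1.47)
v6: (-2.5,3.5) → rotate → (-0.86029,4.21425) → ×s → (-0.69468,3.40301) → (-0.69,3.40)
v7: (-4.5,-0.5) → rotate → (-4.31432,1.37354) → ×s → (-3.48382,1.10914) → (-3.48,1.11)

Cross-section at z=4.75: (-5.17,-1.68) (-1.48,-3.32) (-0.58,-3.28) (2.05,-1.35) (4.63,1.47) (-0.69,3.40) (-3.48,1.11)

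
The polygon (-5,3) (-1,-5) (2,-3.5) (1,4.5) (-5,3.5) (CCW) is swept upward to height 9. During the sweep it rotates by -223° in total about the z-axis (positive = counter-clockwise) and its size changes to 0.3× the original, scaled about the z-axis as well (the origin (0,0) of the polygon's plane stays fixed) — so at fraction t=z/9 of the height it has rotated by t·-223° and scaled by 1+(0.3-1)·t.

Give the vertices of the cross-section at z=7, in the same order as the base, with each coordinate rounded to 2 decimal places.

Cross-section at z=7: (2.42,-1.10) (0.19,2.31) (-1.09,1.48) (-0.22,-2.09) (2.44,-1.32)

t = z/height = 7/9 = 0.777778
s = 1 + (scale-1)·z/height = 1 + (0.3-1)·7/9 = 0.455556
θ = twist·z/height = -223°·7/9 = -173.4444° = -3.027177 rad
cos θ = -0.993462, sin θ = -0.114167 (intermediates below are computed at full precision and shown rounded to 5 d.p.)
v1: (-5,3) → rotate → (5.30981,-2.40955) → ×s → (2.41891,-1.09768) → (2.42,-1.10)
v2: (-1,-5) → rotate → (0.42263,5.08147) → ×s → (0.19253,2.31489) → (0.19,2.31)
v3: (2,-3.5) → rotate → (-2.38651,3.24878) → ×s → (-1.08719,1.48000) → (-1.09,1.48)
v4: (1,4.5) → rotate → (-0.47971,-4.58474) → ×s → (-0.21854,-2.08861) → (-0.22,-2.09)
v5: (-5,3.5) → rotate → (5.36689,-2.90628) → ×s → (2.44492,-1.32397) → (2.44,-1.32)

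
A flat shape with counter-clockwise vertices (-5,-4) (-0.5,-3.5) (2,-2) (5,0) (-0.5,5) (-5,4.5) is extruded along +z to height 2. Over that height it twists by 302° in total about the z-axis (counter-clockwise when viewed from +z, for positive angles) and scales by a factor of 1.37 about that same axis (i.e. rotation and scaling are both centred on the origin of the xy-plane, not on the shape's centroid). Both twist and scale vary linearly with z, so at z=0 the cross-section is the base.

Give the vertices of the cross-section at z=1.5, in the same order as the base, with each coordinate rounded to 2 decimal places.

Cross-section at z=1.5: (0.69,8.15) (-2.80,3.54) (-3.61,-0.09) (-4.40,-4.63) (5.07,-3.93) (8.57,0.68)

t = z/height = 1.5/2 = 0.75
s = 1 + (scale-1)·z/height = 1 + (1.37-1)·1.5/2 = 1.277500
θ = twist·z/height = 302°·1.5/2 = 226.5000° = 3.953171 rad
cos θ = -0.688355, sin θ = -0.725374 (intermediates below are computed at full precision and shown rounded to 5 d.p.)
v1: (-5,-4) → rotate → (0.54028,6.38029) → ×s → (0.69020,8.15082) → (0.69,8.15)
v2: (-0.5,-3.5) → rotate → (-2.19463,2.77193) → ×s → (-2.80364,3.54114) → (-2.80,3.54)
v3: (2,-2) → rotate → (-2.82746,-0.07404) → ×s → (-3.61208,-0.09459) → (-3.61,-0.09)
v4: (5,0) → rotate → (-3.44177,-3.62687) → ×s → (-4.39686,-4.63333) → (-4.40,-4.63)
v5: (-0.5,5) → rotate → (3.97105,-3.07909) → ×s → (5.07302,-3.93353) → (5.07,-3.93)
v6: (-5,4.5) → rotate → (6.70596,0.52928) → ×s → (8.56686,0.67615) → (8.57,0.68)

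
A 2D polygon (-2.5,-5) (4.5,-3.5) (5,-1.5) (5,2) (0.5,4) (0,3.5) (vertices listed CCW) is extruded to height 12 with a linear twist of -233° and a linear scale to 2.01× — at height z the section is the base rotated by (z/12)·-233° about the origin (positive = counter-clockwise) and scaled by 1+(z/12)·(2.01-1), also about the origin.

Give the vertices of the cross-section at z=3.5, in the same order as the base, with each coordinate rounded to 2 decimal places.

t = z/height = 3.5/12 = 0.291667
s = 1 + (scale-1)·z/height = 1 + (2.01-1)·3.5/12 = 1.294583
θ = twist·z/height = -233°·3.5/12 = -67.9583° = -1.186097 rad
cos θ = 0.375281, sin θ = -0.926911 (intermediates below are computed at full precision and shown rounded to 5 d.p.)
v1: (-2.5,-5) → rotate → (-5.57276,0.44087) → ×s → (-7.21440,0.57075) → (-7.21,0.57)
v2: (4.5,-3.5) → rotate → (-1.55543,-5.48458) → ×s → (-2.01363,-7.10025) → (-2.01,-7.10)
v3: (5,-1.5) → rotate → (0.48604,-5.19748) → ×s → (0.62922,-6.72857) → (0.63,-6.73)
v4: (5,2) → rotate → (3.73023,-3.88399) → ×s → (4.82909,-5.02815) → (4.83,-5.03)
v5: (0.5,4) → rotate → (3.89529,1.03767) → ×s → (5.04277,1.34335) → (5.04,1.34)
v6: (0,3.5) → rotate → (3.24419,1.31348) → ×s → (4.19987,1.70041) → (4.20,1.70)

Cross-section at z=3.5: (-7.21,0.57) (-2.01,-7.10) (0.63,-6.73) (4.83,-5.03) (5.04,1.34) (4.20,1.70)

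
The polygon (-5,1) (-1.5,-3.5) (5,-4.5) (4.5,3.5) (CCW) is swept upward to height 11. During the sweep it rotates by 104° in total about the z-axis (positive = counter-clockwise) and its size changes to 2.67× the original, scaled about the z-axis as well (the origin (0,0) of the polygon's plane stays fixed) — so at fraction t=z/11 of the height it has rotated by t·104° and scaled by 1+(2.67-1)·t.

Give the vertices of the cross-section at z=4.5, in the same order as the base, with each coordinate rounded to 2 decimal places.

Cross-section at z=4.5: (-7.34,-4.45) (2.12,-6.05) (11.32,0.11) (1.60,9.46)

t = z/height = 4.5/11 = 0.409091
s = 1 + (scale-1)·z/height = 1 + (2.67-1)·4.5/11 = 1.683182
θ = twist·z/height = 104°·4.5/11 = 42.5455° = 0.742558 rad
cos θ = 0.736741, sin θ = 0.676175 (intermediates below are computed at full precision and shown rounded to 5 d.p.)
v1: (-5,1) → rotate → (-4.35988,-2.64413) → ×s → (-7.33847,-4.45056) → (-7.34,-4.45)
v2: (-1.5,-3.5) → rotate → (1.26150,-3.59286) → ×s → (2.12333,-6.04743) → (2.12,-6.05)
v3: (5,-4.5) → rotate → (6.72649,0.06554) → ×s → (11.32191,0.11031) → (11.32,0.11)
v4: (4.5,3.5) → rotate → (0.94872,5.62138) → ×s → (1.59687,9.46181) → (1.60,9.46)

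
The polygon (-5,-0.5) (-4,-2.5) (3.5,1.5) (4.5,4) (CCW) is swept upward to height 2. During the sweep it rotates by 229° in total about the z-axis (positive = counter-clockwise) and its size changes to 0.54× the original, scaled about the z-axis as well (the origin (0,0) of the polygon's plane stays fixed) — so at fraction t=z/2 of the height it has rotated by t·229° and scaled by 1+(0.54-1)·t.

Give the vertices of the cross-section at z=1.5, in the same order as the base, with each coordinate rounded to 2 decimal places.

Cross-section at z=1.5: (3.29,-0.15) (2.83,1.24) (-2.41,-0.64) (-3.29,-2.17)

t = z/height = 1.5/2 = 0.75
s = 1 + (scale-1)·z/height = 1 + (0.54-1)·1.5/2 = 0.655000
θ = twist·z/height = 229°·1.5/2 = 171.7500° = 2.997603 rad
cos θ = -0.989651, sin θ = 0.143493 (intermediates below are computed at full precision and shown rounded to 5 d.p.)
v1: (-5,-0.5) → rotate → (5.02000,-0.22264) → ×s → (3.28810,-0.14583) → (3.29,-0.15)
v2: (-4,-2.5) → rotate → (4.31734,1.90016) → ×s → (2.82786,1.24460) → (2.83,1.24)
v3: (3.5,1.5) → rotate → (-3.67902,-0.98225) → ×s → (-2.40976,-0.64338) → (-2.41,-0.64)
v4: (4.5,4) → rotate → (-5.02740,-3.31289) → ×s → (-3.29295,-2.16994) → (-3.29,-2.17)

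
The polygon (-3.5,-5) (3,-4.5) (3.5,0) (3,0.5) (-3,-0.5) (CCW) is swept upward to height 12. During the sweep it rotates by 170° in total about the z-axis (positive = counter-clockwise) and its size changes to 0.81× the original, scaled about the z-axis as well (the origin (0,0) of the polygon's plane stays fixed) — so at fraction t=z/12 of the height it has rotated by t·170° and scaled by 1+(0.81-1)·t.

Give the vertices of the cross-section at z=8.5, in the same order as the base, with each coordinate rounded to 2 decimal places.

t = z/height = 8.5/12 = 0.708333
s = 1 + (scale-1)·z/height = 1 + (0.81-1)·8.5/12 = 0.865417
θ = twist·z/height = 170°·8.5/12 = 120.4167° = 2.101667 rad
cos θ = -0.506285, sin θ = 0.862366 (intermediates below are computed at full precision and shown rounded to 5 d.p.)
v1: (-3.5,-5) → rotate → (6.08383,-0.48686) → ×s → (5.26505,-0.42134) → (5.27,-0.42)
v2: (3,-4.5) → rotate → (2.36180,4.86538) → ×s → (2.04394,4.21058) → (2.04,4.21)
v3: (3.5,0) → rotate → (-1.77200,3.01828) → ×s → (-1.53352,2.61207) → (-1.53,2.61)
v4: (3,0.5) → rotate → (-1.95004,2.33396) → ×s → (-1.68759,2.01985) → (-1.69,2.02)
v5: (-3,-0.5) → rotate → (1.95004,-2.33396) → ×s → (1.68759,-2.01985) → (1.69,-2.02)

Cross-section at z=8.5: (5.27,-0.42) (2.04,4.21) (-1.53,2.61) (-1.69,2.02) (1.69,-2.02)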